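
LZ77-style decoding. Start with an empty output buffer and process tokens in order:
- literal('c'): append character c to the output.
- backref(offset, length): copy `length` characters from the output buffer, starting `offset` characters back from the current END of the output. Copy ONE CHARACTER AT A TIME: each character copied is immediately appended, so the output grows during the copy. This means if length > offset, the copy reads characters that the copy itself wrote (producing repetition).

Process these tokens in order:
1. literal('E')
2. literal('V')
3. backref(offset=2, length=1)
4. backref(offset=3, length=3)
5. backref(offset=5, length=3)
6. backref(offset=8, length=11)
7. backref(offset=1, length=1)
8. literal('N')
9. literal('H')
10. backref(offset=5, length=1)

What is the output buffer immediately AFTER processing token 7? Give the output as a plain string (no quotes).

Answer: EVEEVEVEEVEEVEVEEVEEE

Derivation:
Token 1: literal('E'). Output: "E"
Token 2: literal('V'). Output: "EV"
Token 3: backref(off=2, len=1). Copied 'E' from pos 0. Output: "EVE"
Token 4: backref(off=3, len=3). Copied 'EVE' from pos 0. Output: "EVEEVE"
Token 5: backref(off=5, len=3). Copied 'VEE' from pos 1. Output: "EVEEVEVEE"
Token 6: backref(off=8, len=11) (overlapping!). Copied 'VEEVEVEEVEE' from pos 1. Output: "EVEEVEVEEVEEVEVEEVEE"
Token 7: backref(off=1, len=1). Copied 'E' from pos 19. Output: "EVEEVEVEEVEEVEVEEVEEE"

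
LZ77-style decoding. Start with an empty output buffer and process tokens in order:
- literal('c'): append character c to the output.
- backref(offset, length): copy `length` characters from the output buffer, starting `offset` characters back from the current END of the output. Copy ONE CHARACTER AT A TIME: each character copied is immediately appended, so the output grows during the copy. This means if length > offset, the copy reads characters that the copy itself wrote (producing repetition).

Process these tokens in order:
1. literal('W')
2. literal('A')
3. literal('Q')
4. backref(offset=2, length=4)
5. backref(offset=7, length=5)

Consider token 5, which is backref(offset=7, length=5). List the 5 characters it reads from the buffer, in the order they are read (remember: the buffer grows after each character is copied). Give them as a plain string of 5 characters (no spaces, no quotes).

Answer: WAQAQ

Derivation:
Token 1: literal('W'). Output: "W"
Token 2: literal('A'). Output: "WA"
Token 3: literal('Q'). Output: "WAQ"
Token 4: backref(off=2, len=4) (overlapping!). Copied 'AQAQ' from pos 1. Output: "WAQAQAQ"
Token 5: backref(off=7, len=5). Buffer before: "WAQAQAQ" (len 7)
  byte 1: read out[0]='W', append. Buffer now: "WAQAQAQW"
  byte 2: read out[1]='A', append. Buffer now: "WAQAQAQWA"
  byte 3: read out[2]='Q', append. Buffer now: "WAQAQAQWAQ"
  byte 4: read out[3]='A', append. Buffer now: "WAQAQAQWAQA"
  byte 5: read out[4]='Q', append. Buffer now: "WAQAQAQWAQAQ"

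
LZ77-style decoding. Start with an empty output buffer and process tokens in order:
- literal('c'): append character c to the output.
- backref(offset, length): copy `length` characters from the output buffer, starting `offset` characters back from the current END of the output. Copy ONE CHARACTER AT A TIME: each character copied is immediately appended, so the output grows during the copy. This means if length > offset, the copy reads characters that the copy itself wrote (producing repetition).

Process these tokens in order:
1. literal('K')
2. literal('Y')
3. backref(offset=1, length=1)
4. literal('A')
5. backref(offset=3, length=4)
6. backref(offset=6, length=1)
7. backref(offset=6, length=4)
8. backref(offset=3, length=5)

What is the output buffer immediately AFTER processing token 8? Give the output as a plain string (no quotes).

Answer: KYYAYYAYYAYYAYYAYY

Derivation:
Token 1: literal('K'). Output: "K"
Token 2: literal('Y'). Output: "KY"
Token 3: backref(off=1, len=1). Copied 'Y' from pos 1. Output: "KYY"
Token 4: literal('A'). Output: "KYYA"
Token 5: backref(off=3, len=4) (overlapping!). Copied 'YYAY' from pos 1. Output: "KYYAYYAY"
Token 6: backref(off=6, len=1). Copied 'Y' from pos 2. Output: "KYYAYYAYY"
Token 7: backref(off=6, len=4). Copied 'AYYA' from pos 3. Output: "KYYAYYAYYAYYA"
Token 8: backref(off=3, len=5) (overlapping!). Copied 'YYAYY' from pos 10. Output: "KYYAYYAYYAYYAYYAYY"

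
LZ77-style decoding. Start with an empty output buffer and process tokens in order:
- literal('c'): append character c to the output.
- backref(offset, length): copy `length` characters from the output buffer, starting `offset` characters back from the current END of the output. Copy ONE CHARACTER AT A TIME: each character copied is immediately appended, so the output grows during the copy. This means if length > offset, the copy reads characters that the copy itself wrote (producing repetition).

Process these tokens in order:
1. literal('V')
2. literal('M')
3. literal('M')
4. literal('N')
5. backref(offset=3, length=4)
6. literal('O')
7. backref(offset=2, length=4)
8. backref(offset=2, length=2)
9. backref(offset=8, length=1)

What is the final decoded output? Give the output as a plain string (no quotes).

Token 1: literal('V'). Output: "V"
Token 2: literal('M'). Output: "VM"
Token 3: literal('M'). Output: "VMM"
Token 4: literal('N'). Output: "VMMN"
Token 5: backref(off=3, len=4) (overlapping!). Copied 'MMNM' from pos 1. Output: "VMMNMMNM"
Token 6: literal('O'). Output: "VMMNMMNMO"
Token 7: backref(off=2, len=4) (overlapping!). Copied 'MOMO' from pos 7. Output: "VMMNMMNMOMOMO"
Token 8: backref(off=2, len=2). Copied 'MO' from pos 11. Output: "VMMNMMNMOMOMOMO"
Token 9: backref(off=8, len=1). Copied 'M' from pos 7. Output: "VMMNMMNMOMOMOMOM"

Answer: VMMNMMNMOMOMOMOM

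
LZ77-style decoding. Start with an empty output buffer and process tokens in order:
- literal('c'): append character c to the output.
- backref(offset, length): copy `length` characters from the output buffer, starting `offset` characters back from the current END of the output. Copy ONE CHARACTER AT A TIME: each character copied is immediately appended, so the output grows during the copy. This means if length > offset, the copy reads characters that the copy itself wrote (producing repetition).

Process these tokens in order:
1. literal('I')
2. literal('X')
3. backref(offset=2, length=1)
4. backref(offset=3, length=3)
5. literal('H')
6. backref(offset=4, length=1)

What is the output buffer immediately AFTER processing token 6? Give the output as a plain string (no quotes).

Answer: IXIIXIHI

Derivation:
Token 1: literal('I'). Output: "I"
Token 2: literal('X'). Output: "IX"
Token 3: backref(off=2, len=1). Copied 'I' from pos 0. Output: "IXI"
Token 4: backref(off=3, len=3). Copied 'IXI' from pos 0. Output: "IXIIXI"
Token 5: literal('H'). Output: "IXIIXIH"
Token 6: backref(off=4, len=1). Copied 'I' from pos 3. Output: "IXIIXIHI"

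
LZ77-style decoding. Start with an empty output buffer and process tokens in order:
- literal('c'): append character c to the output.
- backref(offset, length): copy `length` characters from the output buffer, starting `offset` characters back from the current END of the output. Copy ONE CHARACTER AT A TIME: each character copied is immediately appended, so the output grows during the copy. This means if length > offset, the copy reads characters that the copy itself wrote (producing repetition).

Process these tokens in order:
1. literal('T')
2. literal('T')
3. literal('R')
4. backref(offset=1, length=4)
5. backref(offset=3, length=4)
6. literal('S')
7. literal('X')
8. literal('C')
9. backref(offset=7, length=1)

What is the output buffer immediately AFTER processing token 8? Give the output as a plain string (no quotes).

Answer: TTRRRRRRRRRSXC

Derivation:
Token 1: literal('T'). Output: "T"
Token 2: literal('T'). Output: "TT"
Token 3: literal('R'). Output: "TTR"
Token 4: backref(off=1, len=4) (overlapping!). Copied 'RRRR' from pos 2. Output: "TTRRRRR"
Token 5: backref(off=3, len=4) (overlapping!). Copied 'RRRR' from pos 4. Output: "TTRRRRRRRRR"
Token 6: literal('S'). Output: "TTRRRRRRRRRS"
Token 7: literal('X'). Output: "TTRRRRRRRRRSX"
Token 8: literal('C'). Output: "TTRRRRRRRRRSXC"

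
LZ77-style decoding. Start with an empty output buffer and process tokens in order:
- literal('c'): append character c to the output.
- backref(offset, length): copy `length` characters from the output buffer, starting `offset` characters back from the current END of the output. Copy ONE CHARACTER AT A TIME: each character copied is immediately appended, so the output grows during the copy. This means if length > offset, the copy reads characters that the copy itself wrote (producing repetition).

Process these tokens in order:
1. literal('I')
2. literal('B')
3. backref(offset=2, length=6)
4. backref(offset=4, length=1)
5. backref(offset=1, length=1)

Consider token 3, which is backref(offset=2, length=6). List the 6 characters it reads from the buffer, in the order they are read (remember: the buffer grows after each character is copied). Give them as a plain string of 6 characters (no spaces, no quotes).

Token 1: literal('I'). Output: "I"
Token 2: literal('B'). Output: "IB"
Token 3: backref(off=2, len=6). Buffer before: "IB" (len 2)
  byte 1: read out[0]='I', append. Buffer now: "IBI"
  byte 2: read out[1]='B', append. Buffer now: "IBIB"
  byte 3: read out[2]='I', append. Buffer now: "IBIBI"
  byte 4: read out[3]='B', append. Buffer now: "IBIBIB"
  byte 5: read out[4]='I', append. Buffer now: "IBIBIBI"
  byte 6: read out[5]='B', append. Buffer now: "IBIBIBIB"

Answer: IBIBIB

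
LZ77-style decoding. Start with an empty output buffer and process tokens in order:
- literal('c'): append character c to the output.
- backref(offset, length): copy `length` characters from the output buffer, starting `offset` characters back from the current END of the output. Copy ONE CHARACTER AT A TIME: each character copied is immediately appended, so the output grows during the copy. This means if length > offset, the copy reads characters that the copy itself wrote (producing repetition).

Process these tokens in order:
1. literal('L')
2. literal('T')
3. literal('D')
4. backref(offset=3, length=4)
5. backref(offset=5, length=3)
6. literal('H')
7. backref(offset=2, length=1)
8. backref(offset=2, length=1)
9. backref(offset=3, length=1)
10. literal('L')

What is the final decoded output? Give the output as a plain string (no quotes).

Token 1: literal('L'). Output: "L"
Token 2: literal('T'). Output: "LT"
Token 3: literal('D'). Output: "LTD"
Token 4: backref(off=3, len=4) (overlapping!). Copied 'LTDL' from pos 0. Output: "LTDLTDL"
Token 5: backref(off=5, len=3). Copied 'DLT' from pos 2. Output: "LTDLTDLDLT"
Token 6: literal('H'). Output: "LTDLTDLDLTH"
Token 7: backref(off=2, len=1). Copied 'T' from pos 9. Output: "LTDLTDLDLTHT"
Token 8: backref(off=2, len=1). Copied 'H' from pos 10. Output: "LTDLTDLDLTHTH"
Token 9: backref(off=3, len=1). Copied 'H' from pos 10. Output: "LTDLTDLDLTHTHH"
Token 10: literal('L'). Output: "LTDLTDLDLTHTHHL"

Answer: LTDLTDLDLTHTHHL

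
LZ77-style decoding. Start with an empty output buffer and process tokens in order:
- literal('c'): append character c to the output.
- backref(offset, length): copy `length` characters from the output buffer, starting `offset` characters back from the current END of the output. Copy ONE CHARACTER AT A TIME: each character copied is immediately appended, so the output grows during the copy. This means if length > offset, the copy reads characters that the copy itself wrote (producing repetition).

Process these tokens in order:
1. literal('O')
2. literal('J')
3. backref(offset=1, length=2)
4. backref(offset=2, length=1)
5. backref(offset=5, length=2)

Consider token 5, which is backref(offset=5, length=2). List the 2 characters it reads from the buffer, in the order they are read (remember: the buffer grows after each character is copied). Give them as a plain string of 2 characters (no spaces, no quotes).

Token 1: literal('O'). Output: "O"
Token 2: literal('J'). Output: "OJ"
Token 3: backref(off=1, len=2) (overlapping!). Copied 'JJ' from pos 1. Output: "OJJJ"
Token 4: backref(off=2, len=1). Copied 'J' from pos 2. Output: "OJJJJ"
Token 5: backref(off=5, len=2). Buffer before: "OJJJJ" (len 5)
  byte 1: read out[0]='O', append. Buffer now: "OJJJJO"
  byte 2: read out[1]='J', append. Buffer now: "OJJJJOJ"

Answer: OJ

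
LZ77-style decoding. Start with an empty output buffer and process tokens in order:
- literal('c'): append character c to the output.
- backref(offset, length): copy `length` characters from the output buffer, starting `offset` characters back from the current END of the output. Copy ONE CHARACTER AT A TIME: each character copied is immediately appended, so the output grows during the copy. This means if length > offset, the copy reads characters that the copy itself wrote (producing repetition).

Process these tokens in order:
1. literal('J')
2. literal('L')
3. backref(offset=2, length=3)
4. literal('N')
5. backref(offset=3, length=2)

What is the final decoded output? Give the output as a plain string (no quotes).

Token 1: literal('J'). Output: "J"
Token 2: literal('L'). Output: "JL"
Token 3: backref(off=2, len=3) (overlapping!). Copied 'JLJ' from pos 0. Output: "JLJLJ"
Token 4: literal('N'). Output: "JLJLJN"
Token 5: backref(off=3, len=2). Copied 'LJ' from pos 3. Output: "JLJLJNLJ"

Answer: JLJLJNLJ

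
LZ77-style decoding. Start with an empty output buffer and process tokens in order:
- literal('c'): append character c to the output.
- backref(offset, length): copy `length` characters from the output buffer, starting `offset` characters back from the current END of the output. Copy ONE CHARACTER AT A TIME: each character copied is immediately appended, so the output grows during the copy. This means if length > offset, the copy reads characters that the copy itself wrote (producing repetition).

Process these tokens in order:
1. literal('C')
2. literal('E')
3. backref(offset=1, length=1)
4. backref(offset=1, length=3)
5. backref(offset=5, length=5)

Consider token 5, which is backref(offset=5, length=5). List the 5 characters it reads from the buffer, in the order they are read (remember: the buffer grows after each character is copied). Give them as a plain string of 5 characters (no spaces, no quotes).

Token 1: literal('C'). Output: "C"
Token 2: literal('E'). Output: "CE"
Token 3: backref(off=1, len=1). Copied 'E' from pos 1. Output: "CEE"
Token 4: backref(off=1, len=3) (overlapping!). Copied 'EEE' from pos 2. Output: "CEEEEE"
Token 5: backref(off=5, len=5). Buffer before: "CEEEEE" (len 6)
  byte 1: read out[1]='E', append. Buffer now: "CEEEEEE"
  byte 2: read out[2]='E', append. Buffer now: "CEEEEEEE"
  byte 3: read out[3]='E', append. Buffer now: "CEEEEEEEE"
  byte 4: read out[4]='E', append. Buffer now: "CEEEEEEEEE"
  byte 5: read out[5]='E', append. Buffer now: "CEEEEEEEEEE"

Answer: EEEEE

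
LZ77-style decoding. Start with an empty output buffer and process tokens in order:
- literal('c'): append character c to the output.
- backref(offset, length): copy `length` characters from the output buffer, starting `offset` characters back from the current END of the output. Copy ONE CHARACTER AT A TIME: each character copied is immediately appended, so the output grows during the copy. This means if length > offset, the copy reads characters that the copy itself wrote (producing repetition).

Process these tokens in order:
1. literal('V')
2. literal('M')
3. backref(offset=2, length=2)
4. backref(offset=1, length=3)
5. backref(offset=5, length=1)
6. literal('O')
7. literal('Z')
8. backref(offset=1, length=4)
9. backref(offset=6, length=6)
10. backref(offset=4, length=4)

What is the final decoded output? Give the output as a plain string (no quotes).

Token 1: literal('V'). Output: "V"
Token 2: literal('M'). Output: "VM"
Token 3: backref(off=2, len=2). Copied 'VM' from pos 0. Output: "VMVM"
Token 4: backref(off=1, len=3) (overlapping!). Copied 'MMM' from pos 3. Output: "VMVMMMM"
Token 5: backref(off=5, len=1). Copied 'V' from pos 2. Output: "VMVMMMMV"
Token 6: literal('O'). Output: "VMVMMMMVO"
Token 7: literal('Z'). Output: "VMVMMMMVOZ"
Token 8: backref(off=1, len=4) (overlapping!). Copied 'ZZZZ' from pos 9. Output: "VMVMMMMVOZZZZZ"
Token 9: backref(off=6, len=6). Copied 'OZZZZZ' from pos 8. Output: "VMVMMMMVOZZZZZOZZZZZ"
Token 10: backref(off=4, len=4). Copied 'ZZZZ' from pos 16. Output: "VMVMMMMVOZZZZZOZZZZZZZZZ"

Answer: VMVMMMMVOZZZZZOZZZZZZZZZ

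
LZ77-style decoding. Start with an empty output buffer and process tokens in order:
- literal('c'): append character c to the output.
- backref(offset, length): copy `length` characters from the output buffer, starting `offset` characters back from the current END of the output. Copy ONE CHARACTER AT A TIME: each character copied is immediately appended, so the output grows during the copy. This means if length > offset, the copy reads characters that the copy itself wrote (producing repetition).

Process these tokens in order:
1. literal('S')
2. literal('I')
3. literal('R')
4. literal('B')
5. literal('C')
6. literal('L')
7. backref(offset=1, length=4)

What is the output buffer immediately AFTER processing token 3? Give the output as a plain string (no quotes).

Answer: SIR

Derivation:
Token 1: literal('S'). Output: "S"
Token 2: literal('I'). Output: "SI"
Token 3: literal('R'). Output: "SIR"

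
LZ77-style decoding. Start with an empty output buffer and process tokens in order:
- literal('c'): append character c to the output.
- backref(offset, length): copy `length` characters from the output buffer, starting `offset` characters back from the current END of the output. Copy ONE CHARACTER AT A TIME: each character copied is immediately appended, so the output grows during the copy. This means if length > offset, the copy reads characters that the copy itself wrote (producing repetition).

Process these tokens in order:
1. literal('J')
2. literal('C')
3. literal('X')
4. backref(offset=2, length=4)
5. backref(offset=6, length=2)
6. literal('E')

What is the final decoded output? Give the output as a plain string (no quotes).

Answer: JCXCXCXCXE

Derivation:
Token 1: literal('J'). Output: "J"
Token 2: literal('C'). Output: "JC"
Token 3: literal('X'). Output: "JCX"
Token 4: backref(off=2, len=4) (overlapping!). Copied 'CXCX' from pos 1. Output: "JCXCXCX"
Token 5: backref(off=6, len=2). Copied 'CX' from pos 1. Output: "JCXCXCXCX"
Token 6: literal('E'). Output: "JCXCXCXCXE"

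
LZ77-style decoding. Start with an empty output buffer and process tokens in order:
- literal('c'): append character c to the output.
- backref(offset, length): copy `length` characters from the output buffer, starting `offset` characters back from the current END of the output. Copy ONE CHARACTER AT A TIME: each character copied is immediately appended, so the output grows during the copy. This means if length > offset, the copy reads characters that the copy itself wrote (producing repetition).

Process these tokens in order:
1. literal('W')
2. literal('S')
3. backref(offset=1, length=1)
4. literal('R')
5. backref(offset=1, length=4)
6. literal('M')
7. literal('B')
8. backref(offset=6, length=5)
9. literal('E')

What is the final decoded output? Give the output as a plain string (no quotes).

Token 1: literal('W'). Output: "W"
Token 2: literal('S'). Output: "WS"
Token 3: backref(off=1, len=1). Copied 'S' from pos 1. Output: "WSS"
Token 4: literal('R'). Output: "WSSR"
Token 5: backref(off=1, len=4) (overlapping!). Copied 'RRRR' from pos 3. Output: "WSSRRRRR"
Token 6: literal('M'). Output: "WSSRRRRRM"
Token 7: literal('B'). Output: "WSSRRRRRMB"
Token 8: backref(off=6, len=5). Copied 'RRRRM' from pos 4. Output: "WSSRRRRRMBRRRRM"
Token 9: literal('E'). Output: "WSSRRRRRMBRRRRME"

Answer: WSSRRRRRMBRRRRME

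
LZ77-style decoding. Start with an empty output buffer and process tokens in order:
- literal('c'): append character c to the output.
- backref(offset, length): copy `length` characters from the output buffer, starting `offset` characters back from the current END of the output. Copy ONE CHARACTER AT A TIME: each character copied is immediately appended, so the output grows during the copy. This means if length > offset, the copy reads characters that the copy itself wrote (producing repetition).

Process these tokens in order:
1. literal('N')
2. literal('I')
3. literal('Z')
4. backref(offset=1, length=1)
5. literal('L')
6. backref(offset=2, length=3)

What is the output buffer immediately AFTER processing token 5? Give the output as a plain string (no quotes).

Answer: NIZZL

Derivation:
Token 1: literal('N'). Output: "N"
Token 2: literal('I'). Output: "NI"
Token 3: literal('Z'). Output: "NIZ"
Token 4: backref(off=1, len=1). Copied 'Z' from pos 2. Output: "NIZZ"
Token 5: literal('L'). Output: "NIZZL"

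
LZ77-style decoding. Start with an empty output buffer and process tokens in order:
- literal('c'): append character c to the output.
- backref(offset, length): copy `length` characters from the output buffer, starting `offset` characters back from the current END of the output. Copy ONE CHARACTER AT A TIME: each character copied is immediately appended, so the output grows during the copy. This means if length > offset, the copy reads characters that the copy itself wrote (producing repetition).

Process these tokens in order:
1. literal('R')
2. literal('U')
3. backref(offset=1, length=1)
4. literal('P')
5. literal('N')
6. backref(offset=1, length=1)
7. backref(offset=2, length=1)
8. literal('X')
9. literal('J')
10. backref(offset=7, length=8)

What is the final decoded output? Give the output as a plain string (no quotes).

Answer: RUUPNNNXJUPNNNXJU

Derivation:
Token 1: literal('R'). Output: "R"
Token 2: literal('U'). Output: "RU"
Token 3: backref(off=1, len=1). Copied 'U' from pos 1. Output: "RUU"
Token 4: literal('P'). Output: "RUUP"
Token 5: literal('N'). Output: "RUUPN"
Token 6: backref(off=1, len=1). Copied 'N' from pos 4. Output: "RUUPNN"
Token 7: backref(off=2, len=1). Copied 'N' from pos 4. Output: "RUUPNNN"
Token 8: literal('X'). Output: "RUUPNNNX"
Token 9: literal('J'). Output: "RUUPNNNXJ"
Token 10: backref(off=7, len=8) (overlapping!). Copied 'UPNNNXJU' from pos 2. Output: "RUUPNNNXJUPNNNXJU"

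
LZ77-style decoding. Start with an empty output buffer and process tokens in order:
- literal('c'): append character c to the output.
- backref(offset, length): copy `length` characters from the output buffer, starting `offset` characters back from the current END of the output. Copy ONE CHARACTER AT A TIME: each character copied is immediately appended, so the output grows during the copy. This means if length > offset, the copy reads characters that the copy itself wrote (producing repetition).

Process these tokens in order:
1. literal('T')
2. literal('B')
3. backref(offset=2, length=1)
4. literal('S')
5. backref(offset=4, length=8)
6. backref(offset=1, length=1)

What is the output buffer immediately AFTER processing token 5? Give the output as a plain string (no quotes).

Token 1: literal('T'). Output: "T"
Token 2: literal('B'). Output: "TB"
Token 3: backref(off=2, len=1). Copied 'T' from pos 0. Output: "TBT"
Token 4: literal('S'). Output: "TBTS"
Token 5: backref(off=4, len=8) (overlapping!). Copied 'TBTSTBTS' from pos 0. Output: "TBTSTBTSTBTS"

Answer: TBTSTBTSTBTS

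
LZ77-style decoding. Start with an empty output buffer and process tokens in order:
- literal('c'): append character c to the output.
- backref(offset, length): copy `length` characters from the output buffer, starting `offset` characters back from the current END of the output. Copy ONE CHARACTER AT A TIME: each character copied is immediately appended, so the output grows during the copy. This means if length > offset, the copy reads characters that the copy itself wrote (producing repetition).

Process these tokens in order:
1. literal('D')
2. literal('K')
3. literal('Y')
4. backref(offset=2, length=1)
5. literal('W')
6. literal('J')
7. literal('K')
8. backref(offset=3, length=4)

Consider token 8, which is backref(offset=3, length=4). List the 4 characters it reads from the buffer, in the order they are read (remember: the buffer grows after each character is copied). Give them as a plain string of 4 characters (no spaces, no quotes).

Answer: WJKW

Derivation:
Token 1: literal('D'). Output: "D"
Token 2: literal('K'). Output: "DK"
Token 3: literal('Y'). Output: "DKY"
Token 4: backref(off=2, len=1). Copied 'K' from pos 1. Output: "DKYK"
Token 5: literal('W'). Output: "DKYKW"
Token 6: literal('J'). Output: "DKYKWJ"
Token 7: literal('K'). Output: "DKYKWJK"
Token 8: backref(off=3, len=4). Buffer before: "DKYKWJK" (len 7)
  byte 1: read out[4]='W', append. Buffer now: "DKYKWJKW"
  byte 2: read out[5]='J', append. Buffer now: "DKYKWJKWJ"
  byte 3: read out[6]='K', append. Buffer now: "DKYKWJKWJK"
  byte 4: read out[7]='W', append. Buffer now: "DKYKWJKWJKW"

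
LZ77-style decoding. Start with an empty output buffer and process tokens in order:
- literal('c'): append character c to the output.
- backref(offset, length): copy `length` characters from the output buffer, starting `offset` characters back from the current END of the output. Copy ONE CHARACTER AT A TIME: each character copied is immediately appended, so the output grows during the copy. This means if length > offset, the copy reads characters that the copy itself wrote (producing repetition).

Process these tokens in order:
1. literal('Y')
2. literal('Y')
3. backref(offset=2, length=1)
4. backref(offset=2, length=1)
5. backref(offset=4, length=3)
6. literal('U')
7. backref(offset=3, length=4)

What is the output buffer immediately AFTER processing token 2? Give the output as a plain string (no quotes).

Token 1: literal('Y'). Output: "Y"
Token 2: literal('Y'). Output: "YY"

Answer: YY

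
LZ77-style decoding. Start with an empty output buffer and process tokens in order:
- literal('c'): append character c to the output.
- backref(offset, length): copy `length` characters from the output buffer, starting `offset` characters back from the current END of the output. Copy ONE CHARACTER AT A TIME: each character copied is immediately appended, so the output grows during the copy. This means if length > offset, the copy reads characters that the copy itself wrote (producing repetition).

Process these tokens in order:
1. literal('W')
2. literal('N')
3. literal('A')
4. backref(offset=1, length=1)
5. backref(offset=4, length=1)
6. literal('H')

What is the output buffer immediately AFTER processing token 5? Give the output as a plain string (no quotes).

Answer: WNAAW

Derivation:
Token 1: literal('W'). Output: "W"
Token 2: literal('N'). Output: "WN"
Token 3: literal('A'). Output: "WNA"
Token 4: backref(off=1, len=1). Copied 'A' from pos 2. Output: "WNAA"
Token 5: backref(off=4, len=1). Copied 'W' from pos 0. Output: "WNAAW"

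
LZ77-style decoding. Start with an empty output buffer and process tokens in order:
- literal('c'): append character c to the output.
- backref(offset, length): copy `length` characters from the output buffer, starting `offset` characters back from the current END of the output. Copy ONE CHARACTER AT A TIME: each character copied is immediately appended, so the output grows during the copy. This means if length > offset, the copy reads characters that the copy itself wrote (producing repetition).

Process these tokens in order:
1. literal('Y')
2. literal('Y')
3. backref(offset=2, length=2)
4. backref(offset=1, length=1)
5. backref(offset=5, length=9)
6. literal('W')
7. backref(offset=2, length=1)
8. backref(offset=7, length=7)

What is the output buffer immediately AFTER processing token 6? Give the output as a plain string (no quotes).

Token 1: literal('Y'). Output: "Y"
Token 2: literal('Y'). Output: "YY"
Token 3: backref(off=2, len=2). Copied 'YY' from pos 0. Output: "YYYY"
Token 4: backref(off=1, len=1). Copied 'Y' from pos 3. Output: "YYYYY"
Token 5: backref(off=5, len=9) (overlapping!). Copied 'YYYYYYYYY' from pos 0. Output: "YYYYYYYYYYYYYY"
Token 6: literal('W'). Output: "YYYYYYYYYYYYYYW"

Answer: YYYYYYYYYYYYYYW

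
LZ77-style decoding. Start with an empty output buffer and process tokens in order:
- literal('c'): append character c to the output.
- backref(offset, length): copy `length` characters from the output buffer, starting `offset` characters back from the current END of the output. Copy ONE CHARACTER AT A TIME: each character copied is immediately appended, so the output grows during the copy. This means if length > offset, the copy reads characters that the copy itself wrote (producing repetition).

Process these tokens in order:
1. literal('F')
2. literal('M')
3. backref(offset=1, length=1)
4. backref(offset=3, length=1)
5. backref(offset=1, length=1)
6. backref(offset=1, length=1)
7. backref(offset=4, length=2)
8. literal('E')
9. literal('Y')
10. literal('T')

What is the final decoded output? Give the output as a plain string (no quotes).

Token 1: literal('F'). Output: "F"
Token 2: literal('M'). Output: "FM"
Token 3: backref(off=1, len=1). Copied 'M' from pos 1. Output: "FMM"
Token 4: backref(off=3, len=1). Copied 'F' from pos 0. Output: "FMMF"
Token 5: backref(off=1, len=1). Copied 'F' from pos 3. Output: "FMMFF"
Token 6: backref(off=1, len=1). Copied 'F' from pos 4. Output: "FMMFFF"
Token 7: backref(off=4, len=2). Copied 'MF' from pos 2. Output: "FMMFFFMF"
Token 8: literal('E'). Output: "FMMFFFMFE"
Token 9: literal('Y'). Output: "FMMFFFMFEY"
Token 10: literal('T'). Output: "FMMFFFMFEYT"

Answer: FMMFFFMFEYT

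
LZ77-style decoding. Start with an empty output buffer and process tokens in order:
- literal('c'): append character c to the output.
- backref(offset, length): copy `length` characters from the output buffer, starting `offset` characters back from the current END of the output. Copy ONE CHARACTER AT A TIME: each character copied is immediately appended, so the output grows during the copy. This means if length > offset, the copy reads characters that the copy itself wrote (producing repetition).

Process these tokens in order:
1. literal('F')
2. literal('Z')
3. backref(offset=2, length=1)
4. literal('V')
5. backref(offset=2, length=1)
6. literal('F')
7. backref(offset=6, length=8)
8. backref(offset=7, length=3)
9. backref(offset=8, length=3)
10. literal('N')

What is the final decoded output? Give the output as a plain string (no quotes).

Answer: FZFVFFFZFVFFFZZFVVFFN

Derivation:
Token 1: literal('F'). Output: "F"
Token 2: literal('Z'). Output: "FZ"
Token 3: backref(off=2, len=1). Copied 'F' from pos 0. Output: "FZF"
Token 4: literal('V'). Output: "FZFV"
Token 5: backref(off=2, len=1). Copied 'F' from pos 2. Output: "FZFVF"
Token 6: literal('F'). Output: "FZFVFF"
Token 7: backref(off=6, len=8) (overlapping!). Copied 'FZFVFFFZ' from pos 0. Output: "FZFVFFFZFVFFFZ"
Token 8: backref(off=7, len=3). Copied 'ZFV' from pos 7. Output: "FZFVFFFZFVFFFZZFV"
Token 9: backref(off=8, len=3). Copied 'VFF' from pos 9. Output: "FZFVFFFZFVFFFZZFVVFF"
Token 10: literal('N'). Output: "FZFVFFFZFVFFFZZFVVFFN"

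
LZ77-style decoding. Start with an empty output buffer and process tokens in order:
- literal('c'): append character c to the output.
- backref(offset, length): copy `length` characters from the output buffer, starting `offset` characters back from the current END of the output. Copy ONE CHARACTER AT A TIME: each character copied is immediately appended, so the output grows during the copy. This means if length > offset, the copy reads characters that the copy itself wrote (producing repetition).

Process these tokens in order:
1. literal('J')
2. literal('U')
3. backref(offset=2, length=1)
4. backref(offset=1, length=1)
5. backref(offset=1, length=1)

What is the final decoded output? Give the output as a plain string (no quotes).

Answer: JUJJJ

Derivation:
Token 1: literal('J'). Output: "J"
Token 2: literal('U'). Output: "JU"
Token 3: backref(off=2, len=1). Copied 'J' from pos 0. Output: "JUJ"
Token 4: backref(off=1, len=1). Copied 'J' from pos 2. Output: "JUJJ"
Token 5: backref(off=1, len=1). Copied 'J' from pos 3. Output: "JUJJJ"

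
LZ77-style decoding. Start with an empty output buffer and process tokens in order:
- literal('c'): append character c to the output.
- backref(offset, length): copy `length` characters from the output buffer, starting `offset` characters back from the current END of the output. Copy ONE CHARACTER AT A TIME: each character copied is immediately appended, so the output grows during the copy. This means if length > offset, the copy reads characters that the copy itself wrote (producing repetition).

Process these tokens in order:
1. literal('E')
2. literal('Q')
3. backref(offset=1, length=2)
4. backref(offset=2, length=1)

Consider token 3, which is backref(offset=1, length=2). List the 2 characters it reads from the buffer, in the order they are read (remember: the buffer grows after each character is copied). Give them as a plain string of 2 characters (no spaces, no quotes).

Token 1: literal('E'). Output: "E"
Token 2: literal('Q'). Output: "EQ"
Token 3: backref(off=1, len=2). Buffer before: "EQ" (len 2)
  byte 1: read out[1]='Q', append. Buffer now: "EQQ"
  byte 2: read out[2]='Q', append. Buffer now: "EQQQ"

Answer: QQ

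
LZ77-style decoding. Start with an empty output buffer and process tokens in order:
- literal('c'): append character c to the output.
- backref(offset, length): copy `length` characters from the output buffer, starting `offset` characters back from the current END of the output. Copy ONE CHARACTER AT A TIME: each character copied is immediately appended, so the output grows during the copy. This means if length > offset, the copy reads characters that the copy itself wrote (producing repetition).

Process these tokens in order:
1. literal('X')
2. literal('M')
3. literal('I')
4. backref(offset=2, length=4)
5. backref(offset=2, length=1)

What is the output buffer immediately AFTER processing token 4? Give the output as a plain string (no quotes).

Answer: XMIMIMI

Derivation:
Token 1: literal('X'). Output: "X"
Token 2: literal('M'). Output: "XM"
Token 3: literal('I'). Output: "XMI"
Token 4: backref(off=2, len=4) (overlapping!). Copied 'MIMI' from pos 1. Output: "XMIMIMI"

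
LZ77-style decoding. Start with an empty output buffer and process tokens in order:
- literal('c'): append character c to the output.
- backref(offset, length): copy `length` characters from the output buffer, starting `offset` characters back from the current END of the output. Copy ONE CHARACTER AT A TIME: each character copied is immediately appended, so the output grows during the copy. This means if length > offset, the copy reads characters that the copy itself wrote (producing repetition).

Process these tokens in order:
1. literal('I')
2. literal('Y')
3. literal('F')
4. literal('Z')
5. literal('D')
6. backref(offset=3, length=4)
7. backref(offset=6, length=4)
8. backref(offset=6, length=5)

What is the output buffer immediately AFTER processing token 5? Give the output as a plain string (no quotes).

Answer: IYFZD

Derivation:
Token 1: literal('I'). Output: "I"
Token 2: literal('Y'). Output: "IY"
Token 3: literal('F'). Output: "IYF"
Token 4: literal('Z'). Output: "IYFZ"
Token 5: literal('D'). Output: "IYFZD"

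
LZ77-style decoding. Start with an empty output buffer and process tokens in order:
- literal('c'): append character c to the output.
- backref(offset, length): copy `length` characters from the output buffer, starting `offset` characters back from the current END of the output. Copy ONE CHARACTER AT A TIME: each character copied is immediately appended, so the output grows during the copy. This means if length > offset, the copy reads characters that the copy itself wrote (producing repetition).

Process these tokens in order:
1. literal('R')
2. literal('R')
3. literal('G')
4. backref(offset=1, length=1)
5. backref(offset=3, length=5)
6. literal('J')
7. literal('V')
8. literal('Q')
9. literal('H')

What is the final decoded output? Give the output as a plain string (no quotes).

Token 1: literal('R'). Output: "R"
Token 2: literal('R'). Output: "RR"
Token 3: literal('G'). Output: "RRG"
Token 4: backref(off=1, len=1). Copied 'G' from pos 2. Output: "RRGG"
Token 5: backref(off=3, len=5) (overlapping!). Copied 'RGGRG' from pos 1. Output: "RRGGRGGRG"
Token 6: literal('J'). Output: "RRGGRGGRGJ"
Token 7: literal('V'). Output: "RRGGRGGRGJV"
Token 8: literal('Q'). Output: "RRGGRGGRGJVQ"
Token 9: literal('H'). Output: "RRGGRGGRGJVQH"

Answer: RRGGRGGRGJVQH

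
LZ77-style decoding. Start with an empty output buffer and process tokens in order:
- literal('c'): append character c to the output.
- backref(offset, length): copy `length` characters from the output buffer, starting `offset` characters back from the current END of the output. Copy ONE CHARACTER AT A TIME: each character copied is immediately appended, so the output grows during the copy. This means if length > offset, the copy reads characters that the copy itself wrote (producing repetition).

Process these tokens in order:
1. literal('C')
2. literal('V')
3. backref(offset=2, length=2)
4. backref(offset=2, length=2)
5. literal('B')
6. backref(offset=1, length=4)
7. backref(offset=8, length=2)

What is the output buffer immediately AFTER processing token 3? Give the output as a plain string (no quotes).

Answer: CVCV

Derivation:
Token 1: literal('C'). Output: "C"
Token 2: literal('V'). Output: "CV"
Token 3: backref(off=2, len=2). Copied 'CV' from pos 0. Output: "CVCV"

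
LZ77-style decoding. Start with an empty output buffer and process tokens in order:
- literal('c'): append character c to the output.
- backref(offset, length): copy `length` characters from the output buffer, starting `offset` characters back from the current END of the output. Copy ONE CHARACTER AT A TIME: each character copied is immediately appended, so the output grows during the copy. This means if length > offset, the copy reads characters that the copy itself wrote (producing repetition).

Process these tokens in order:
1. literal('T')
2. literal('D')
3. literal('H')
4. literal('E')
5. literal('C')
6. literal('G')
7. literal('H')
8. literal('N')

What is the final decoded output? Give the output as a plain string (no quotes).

Token 1: literal('T'). Output: "T"
Token 2: literal('D'). Output: "TD"
Token 3: literal('H'). Output: "TDH"
Token 4: literal('E'). Output: "TDHE"
Token 5: literal('C'). Output: "TDHEC"
Token 6: literal('G'). Output: "TDHECG"
Token 7: literal('H'). Output: "TDHECGH"
Token 8: literal('N'). Output: "TDHECGHN"

Answer: TDHECGHN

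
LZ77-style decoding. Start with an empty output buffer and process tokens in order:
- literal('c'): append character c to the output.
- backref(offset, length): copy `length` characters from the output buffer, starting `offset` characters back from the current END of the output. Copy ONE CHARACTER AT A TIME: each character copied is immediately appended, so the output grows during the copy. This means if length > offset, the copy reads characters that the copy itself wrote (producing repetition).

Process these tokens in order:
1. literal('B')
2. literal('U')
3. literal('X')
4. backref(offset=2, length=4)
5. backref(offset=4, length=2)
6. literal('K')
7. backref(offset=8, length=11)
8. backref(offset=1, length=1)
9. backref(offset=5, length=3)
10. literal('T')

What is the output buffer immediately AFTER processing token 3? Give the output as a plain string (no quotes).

Token 1: literal('B'). Output: "B"
Token 2: literal('U'). Output: "BU"
Token 3: literal('X'). Output: "BUX"

Answer: BUX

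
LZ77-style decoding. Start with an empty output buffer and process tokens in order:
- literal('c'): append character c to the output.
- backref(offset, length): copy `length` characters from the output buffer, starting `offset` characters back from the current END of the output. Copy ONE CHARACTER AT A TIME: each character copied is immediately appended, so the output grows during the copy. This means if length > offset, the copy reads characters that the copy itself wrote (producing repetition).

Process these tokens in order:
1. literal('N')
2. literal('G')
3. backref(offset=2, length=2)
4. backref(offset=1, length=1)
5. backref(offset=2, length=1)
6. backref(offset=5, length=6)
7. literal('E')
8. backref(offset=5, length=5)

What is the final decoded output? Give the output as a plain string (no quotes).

Token 1: literal('N'). Output: "N"
Token 2: literal('G'). Output: "NG"
Token 3: backref(off=2, len=2). Copied 'NG' from pos 0. Output: "NGNG"
Token 4: backref(off=1, len=1). Copied 'G' from pos 3. Output: "NGNGG"
Token 5: backref(off=2, len=1). Copied 'G' from pos 3. Output: "NGNGGG"
Token 6: backref(off=5, len=6) (overlapping!). Copied 'GNGGGG' from pos 1. Output: "NGNGGGGNGGGG"
Token 7: literal('E'). Output: "NGNGGGGNGGGGE"
Token 8: backref(off=5, len=5). Copied 'GGGGE' from pos 8. Output: "NGNGGGGNGGGGEGGGGE"

Answer: NGNGGGGNGGGGEGGGGE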